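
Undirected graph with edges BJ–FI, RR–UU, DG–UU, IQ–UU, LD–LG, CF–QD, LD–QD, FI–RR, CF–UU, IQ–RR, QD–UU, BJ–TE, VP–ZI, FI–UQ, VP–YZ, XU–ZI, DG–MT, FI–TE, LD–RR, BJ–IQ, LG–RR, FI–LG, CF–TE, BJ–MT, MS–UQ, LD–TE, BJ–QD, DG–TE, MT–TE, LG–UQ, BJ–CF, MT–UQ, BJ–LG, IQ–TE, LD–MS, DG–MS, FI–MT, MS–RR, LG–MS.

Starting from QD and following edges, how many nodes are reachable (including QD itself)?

BFS from QD visits: QD, UU, LD, CF, BJ, RR, IQ, DG, TE, MS, LG, MT, FI, UQ
Reachable nodes: 14 of 18 total.

14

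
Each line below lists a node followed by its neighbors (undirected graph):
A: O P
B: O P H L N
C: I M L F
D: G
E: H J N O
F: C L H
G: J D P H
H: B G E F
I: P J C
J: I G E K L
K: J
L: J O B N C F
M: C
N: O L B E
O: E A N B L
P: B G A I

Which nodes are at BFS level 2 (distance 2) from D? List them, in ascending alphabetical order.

H, J, P

Level 0: D
Level 1: G
Level 2: H, J, P
Level 3: A, B, E, F, I, K, L
Level 4: C, N, O
Level 5: M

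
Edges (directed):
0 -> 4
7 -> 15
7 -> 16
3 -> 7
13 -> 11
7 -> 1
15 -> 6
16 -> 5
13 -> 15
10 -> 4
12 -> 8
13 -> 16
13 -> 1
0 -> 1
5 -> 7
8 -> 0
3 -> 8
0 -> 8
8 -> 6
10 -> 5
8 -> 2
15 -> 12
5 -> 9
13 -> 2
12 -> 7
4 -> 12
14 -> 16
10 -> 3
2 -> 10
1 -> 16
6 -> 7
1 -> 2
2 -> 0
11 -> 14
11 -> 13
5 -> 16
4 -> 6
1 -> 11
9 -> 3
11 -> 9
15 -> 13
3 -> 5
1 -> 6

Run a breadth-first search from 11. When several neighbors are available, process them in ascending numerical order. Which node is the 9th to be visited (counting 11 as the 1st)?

16

Visit 11; enqueue 9, 13, 14 → queue [9, 13, 14]
Visit 9; enqueue 3 → queue [13, 14, 3]
Visit 13; enqueue 1, 2, 15, 16 → queue [14, 3, 1, 2, 15, 16]
Visit 14 → queue [3, 1, 2, 15, 16]
Visit 3; enqueue 5, 7, 8 → queue [1, 2, 15, 16, 5, 7, 8]
Visit 1; enqueue 6 → queue [2, 15, 16, 5, 7, 8, 6]
Visit 2; enqueue 0, 10 → queue [15, 16, 5, 7, 8, 6, 0, 10]
Visit 15; enqueue 12 → queue [16, 5, 7, 8, 6, 0, 10, 12]
Visit 16 → queue [5, 7, 8, 6, 0, 10, 12]
Visit 5 → queue [7, 8, 6, 0, 10, 12]
Visit 7 → queue [8, 6, 0, 10, 12]
Visit 8 → queue [6, 0, 10, 12]
Visit 6 → queue [0, 10, 12]
Visit 0; enqueue 4 → queue [10, 12, 4]
Visit 10 → queue [12, 4]
Visit 12 → queue [4]
Visit 4 → queue []

Visit order: 11, 9, 13, 14, 3, 1, 2, 15, 16, 5, 7, 8, 6, 0, 10, 12, 4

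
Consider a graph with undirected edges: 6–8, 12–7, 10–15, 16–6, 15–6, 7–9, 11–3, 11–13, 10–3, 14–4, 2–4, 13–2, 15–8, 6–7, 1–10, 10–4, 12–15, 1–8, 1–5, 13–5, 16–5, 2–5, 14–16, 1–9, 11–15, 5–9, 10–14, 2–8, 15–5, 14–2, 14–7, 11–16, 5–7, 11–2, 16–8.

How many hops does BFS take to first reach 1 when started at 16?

2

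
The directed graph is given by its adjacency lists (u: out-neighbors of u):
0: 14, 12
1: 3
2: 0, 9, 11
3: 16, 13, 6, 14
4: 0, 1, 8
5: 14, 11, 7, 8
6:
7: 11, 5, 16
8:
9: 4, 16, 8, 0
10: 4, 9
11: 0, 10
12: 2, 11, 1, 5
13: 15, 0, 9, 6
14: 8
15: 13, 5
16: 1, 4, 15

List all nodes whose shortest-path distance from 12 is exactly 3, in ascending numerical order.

Level 0: 12
Level 1: 1, 2, 5, 11
Level 2: 0, 3, 7, 8, 9, 10, 14
Level 3: 4, 6, 13, 16
Level 4: 15

4, 6, 13, 16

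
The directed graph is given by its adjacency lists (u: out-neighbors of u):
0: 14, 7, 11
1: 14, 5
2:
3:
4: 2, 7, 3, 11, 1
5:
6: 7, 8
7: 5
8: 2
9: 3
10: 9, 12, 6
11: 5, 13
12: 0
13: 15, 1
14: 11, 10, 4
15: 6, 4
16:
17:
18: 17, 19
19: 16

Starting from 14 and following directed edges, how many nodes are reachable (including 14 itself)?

16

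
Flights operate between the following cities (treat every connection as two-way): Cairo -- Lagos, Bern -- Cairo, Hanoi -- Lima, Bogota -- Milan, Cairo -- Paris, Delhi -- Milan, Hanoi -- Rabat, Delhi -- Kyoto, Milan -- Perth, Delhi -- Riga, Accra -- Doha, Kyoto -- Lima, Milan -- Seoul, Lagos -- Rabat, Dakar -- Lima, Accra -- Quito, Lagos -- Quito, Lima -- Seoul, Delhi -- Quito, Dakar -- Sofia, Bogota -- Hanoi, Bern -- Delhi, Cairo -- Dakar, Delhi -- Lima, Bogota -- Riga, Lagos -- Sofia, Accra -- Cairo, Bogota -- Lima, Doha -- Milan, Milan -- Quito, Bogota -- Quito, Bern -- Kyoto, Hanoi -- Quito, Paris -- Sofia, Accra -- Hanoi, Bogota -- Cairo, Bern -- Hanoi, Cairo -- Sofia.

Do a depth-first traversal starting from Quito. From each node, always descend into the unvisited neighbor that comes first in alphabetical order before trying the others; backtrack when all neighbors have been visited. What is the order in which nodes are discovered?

Quito, Accra, Cairo, Bern, Delhi, Kyoto, Lima, Bogota, Hanoi, Rabat, Lagos, Sofia, Dakar, Paris, Milan, Doha, Perth, Seoul, Riga

Visit Quito
Quito → Accra
Accra → Cairo
Cairo → Bern
Bern → Delhi
Delhi → Kyoto
Kyoto → Lima
Lima → Bogota
Bogota → Hanoi
Hanoi → Rabat
Rabat → Lagos
Lagos → Sofia
Sofia → Dakar
Sofia → Paris
Bogota → Milan
Milan → Doha
Milan → Perth
Milan → Seoul
Bogota → Riga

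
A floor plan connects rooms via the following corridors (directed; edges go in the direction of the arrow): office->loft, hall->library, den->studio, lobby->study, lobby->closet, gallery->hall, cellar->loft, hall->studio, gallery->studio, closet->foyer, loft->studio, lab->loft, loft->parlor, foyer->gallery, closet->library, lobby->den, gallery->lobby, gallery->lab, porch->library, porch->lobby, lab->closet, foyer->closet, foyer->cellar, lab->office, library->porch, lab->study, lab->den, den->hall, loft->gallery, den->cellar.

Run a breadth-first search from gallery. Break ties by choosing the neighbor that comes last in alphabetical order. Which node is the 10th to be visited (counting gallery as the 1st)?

loft

Visit gallery; enqueue studio, lobby, lab, hall → queue [studio, lobby, lab, hall]
Visit studio → queue [lobby, lab, hall]
Visit lobby; enqueue study, den, closet → queue [lab, hall, study, den, closet]
Visit lab; enqueue office, loft → queue [hall, study, den, closet, office, loft]
Visit hall; enqueue library → queue [study, den, closet, office, loft, library]
Visit study → queue [den, closet, office, loft, library]
Visit den; enqueue cellar → queue [closet, office, loft, library, cellar]
Visit closet; enqueue foyer → queue [office, loft, library, cellar, foyer]
Visit office → queue [loft, library, cellar, foyer]
Visit loft; enqueue parlor → queue [library, cellar, foyer, parlor]
Visit library; enqueue porch → queue [cellar, foyer, parlor, porch]
Visit cellar → queue [foyer, parlor, porch]
Visit foyer → queue [parlor, porch]
Visit parlor → queue [porch]
Visit porch → queue []

Visit order: gallery, studio, lobby, lab, hall, study, den, closet, office, loft, library, cellar, foyer, parlor, porch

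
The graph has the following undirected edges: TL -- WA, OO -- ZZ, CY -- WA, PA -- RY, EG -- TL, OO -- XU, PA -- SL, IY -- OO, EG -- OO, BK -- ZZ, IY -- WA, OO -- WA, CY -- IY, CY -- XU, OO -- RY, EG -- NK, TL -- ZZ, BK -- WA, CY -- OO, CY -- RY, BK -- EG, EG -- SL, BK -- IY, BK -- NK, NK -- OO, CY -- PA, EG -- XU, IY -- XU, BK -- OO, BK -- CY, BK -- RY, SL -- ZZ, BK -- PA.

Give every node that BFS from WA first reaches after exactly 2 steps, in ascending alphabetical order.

EG, NK, PA, RY, XU, ZZ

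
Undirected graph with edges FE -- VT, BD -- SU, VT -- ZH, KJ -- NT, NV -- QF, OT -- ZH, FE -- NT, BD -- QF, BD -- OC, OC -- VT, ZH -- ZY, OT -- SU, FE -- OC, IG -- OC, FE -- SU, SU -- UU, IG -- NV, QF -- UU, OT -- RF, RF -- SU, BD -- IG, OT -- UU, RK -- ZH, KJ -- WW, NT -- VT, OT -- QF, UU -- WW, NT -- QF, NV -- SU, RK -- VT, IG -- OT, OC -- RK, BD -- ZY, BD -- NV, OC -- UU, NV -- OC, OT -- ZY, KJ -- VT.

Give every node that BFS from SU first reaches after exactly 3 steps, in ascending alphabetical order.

KJ, RK

Level 0: SU
Level 1: BD, FE, NV, OT, RF, UU
Level 2: IG, NT, OC, QF, VT, WW, ZH, ZY
Level 3: KJ, RK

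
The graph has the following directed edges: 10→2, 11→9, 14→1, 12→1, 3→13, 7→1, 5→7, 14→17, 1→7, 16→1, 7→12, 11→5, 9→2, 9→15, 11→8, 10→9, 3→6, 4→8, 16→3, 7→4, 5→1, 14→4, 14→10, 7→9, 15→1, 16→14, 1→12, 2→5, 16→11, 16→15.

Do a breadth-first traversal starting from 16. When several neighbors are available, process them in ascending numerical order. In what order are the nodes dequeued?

Visit 16; enqueue 1, 3, 11, 14, 15 → queue [1, 3, 11, 14, 15]
Visit 1; enqueue 7, 12 → queue [3, 11, 14, 15, 7, 12]
Visit 3; enqueue 6, 13 → queue [11, 14, 15, 7, 12, 6, 13]
Visit 11; enqueue 5, 8, 9 → queue [14, 15, 7, 12, 6, 13, 5, 8, 9]
Visit 14; enqueue 4, 10, 17 → queue [15, 7, 12, 6, 13, 5, 8, 9, 4, 10, 17]
Visit 15 → queue [7, 12, 6, 13, 5, 8, 9, 4, 10, 17]
Visit 7 → queue [12, 6, 13, 5, 8, 9, 4, 10, 17]
Visit 12 → queue [6, 13, 5, 8, 9, 4, 10, 17]
Visit 6 → queue [13, 5, 8, 9, 4, 10, 17]
Visit 13 → queue [5, 8, 9, 4, 10, 17]
Visit 5 → queue [8, 9, 4, 10, 17]
Visit 8 → queue [9, 4, 10, 17]
Visit 9; enqueue 2 → queue [4, 10, 17, 2]
Visit 4 → queue [10, 17, 2]
Visit 10 → queue [17, 2]
Visit 17 → queue [2]
Visit 2 → queue []

16 → 1 → 3 → 11 → 14 → 15 → 7 → 12 → 6 → 13 → 5 → 8 → 9 → 4 → 10 → 17 → 2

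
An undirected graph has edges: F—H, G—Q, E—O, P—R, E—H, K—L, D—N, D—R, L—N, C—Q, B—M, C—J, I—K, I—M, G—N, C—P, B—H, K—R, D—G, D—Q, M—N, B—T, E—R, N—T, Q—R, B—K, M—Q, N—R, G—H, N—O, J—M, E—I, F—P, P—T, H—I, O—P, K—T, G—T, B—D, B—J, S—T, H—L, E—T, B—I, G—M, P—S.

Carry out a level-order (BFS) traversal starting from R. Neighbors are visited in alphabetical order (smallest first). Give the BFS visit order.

R, D, E, K, N, P, Q, B, G, H, I, O, T, L, M, C, F, S, J

Visit R; enqueue D, E, K, N, P, Q → queue [D, E, K, N, P, Q]
Visit D; enqueue B, G → queue [E, K, N, P, Q, B, G]
Visit E; enqueue H, I, O, T → queue [K, N, P, Q, B, G, H, I, O, T]
Visit K; enqueue L → queue [N, P, Q, B, G, H, I, O, T, L]
Visit N; enqueue M → queue [P, Q, B, G, H, I, O, T, L, M]
Visit P; enqueue C, F, S → queue [Q, B, G, H, I, O, T, L, M, C, F, S]
Visit Q → queue [B, G, H, I, O, T, L, M, C, F, S]
Visit B; enqueue J → queue [G, H, I, O, T, L, M, C, F, S, J]
Visit G → queue [H, I, O, T, L, M, C, F, S, J]
Visit H → queue [I, O, T, L, M, C, F, S, J]
Visit I → queue [O, T, L, M, C, F, S, J]
Visit O → queue [T, L, M, C, F, S, J]
Visit T → queue [L, M, C, F, S, J]
Visit L → queue [M, C, F, S, J]
Visit M → queue [C, F, S, J]
Visit C → queue [F, S, J]
Visit F → queue [S, J]
Visit S → queue [J]
Visit J → queue []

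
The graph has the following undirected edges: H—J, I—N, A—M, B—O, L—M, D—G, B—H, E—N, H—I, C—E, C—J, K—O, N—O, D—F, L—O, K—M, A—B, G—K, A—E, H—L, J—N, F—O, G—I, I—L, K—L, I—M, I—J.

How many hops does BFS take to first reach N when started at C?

Level 0: C
Level 1: E, J
Level 2: A, H, I, N
Level 3: B, G, L, M, O
Level 4: D, F, K
N first appears at level 2.

2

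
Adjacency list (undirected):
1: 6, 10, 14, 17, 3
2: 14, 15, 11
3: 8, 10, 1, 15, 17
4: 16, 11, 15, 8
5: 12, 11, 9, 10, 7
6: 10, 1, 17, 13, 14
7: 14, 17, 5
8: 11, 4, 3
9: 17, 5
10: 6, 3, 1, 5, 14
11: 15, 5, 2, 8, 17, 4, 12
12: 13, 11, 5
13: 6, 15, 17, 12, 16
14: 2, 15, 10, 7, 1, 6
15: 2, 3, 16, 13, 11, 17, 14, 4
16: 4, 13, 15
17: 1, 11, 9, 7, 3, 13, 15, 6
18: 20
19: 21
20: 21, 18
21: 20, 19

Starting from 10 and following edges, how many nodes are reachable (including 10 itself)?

BFS from 10 visits: 10, 14, 6, 5, 3, 1, 15, 7, 2, 17, 13, 12, 11, 9, 8, 16, 4
Reachable nodes: 17 of 21 total.

17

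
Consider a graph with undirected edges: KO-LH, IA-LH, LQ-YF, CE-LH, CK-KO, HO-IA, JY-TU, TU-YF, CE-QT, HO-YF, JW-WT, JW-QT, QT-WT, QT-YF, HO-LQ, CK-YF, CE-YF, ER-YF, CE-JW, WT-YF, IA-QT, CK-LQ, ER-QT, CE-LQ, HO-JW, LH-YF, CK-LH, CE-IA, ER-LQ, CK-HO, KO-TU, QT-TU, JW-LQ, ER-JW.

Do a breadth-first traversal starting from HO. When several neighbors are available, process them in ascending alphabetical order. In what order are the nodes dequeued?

Visit HO; enqueue CK, IA, JW, LQ, YF → queue [CK, IA, JW, LQ, YF]
Visit CK; enqueue KO, LH → queue [IA, JW, LQ, YF, KO, LH]
Visit IA; enqueue CE, QT → queue [JW, LQ, YF, KO, LH, CE, QT]
Visit JW; enqueue ER, WT → queue [LQ, YF, KO, LH, CE, QT, ER, WT]
Visit LQ → queue [YF, KO, LH, CE, QT, ER, WT]
Visit YF; enqueue TU → queue [KO, LH, CE, QT, ER, WT, TU]
Visit KO → queue [LH, CE, QT, ER, WT, TU]
Visit LH → queue [CE, QT, ER, WT, TU]
Visit CE → queue [QT, ER, WT, TU]
Visit QT → queue [ER, WT, TU]
Visit ER → queue [WT, TU]
Visit WT → queue [TU]
Visit TU; enqueue JY → queue [JY]
Visit JY → queue []

HO → CK → IA → JW → LQ → YF → KO → LH → CE → QT → ER → WT → TU → JY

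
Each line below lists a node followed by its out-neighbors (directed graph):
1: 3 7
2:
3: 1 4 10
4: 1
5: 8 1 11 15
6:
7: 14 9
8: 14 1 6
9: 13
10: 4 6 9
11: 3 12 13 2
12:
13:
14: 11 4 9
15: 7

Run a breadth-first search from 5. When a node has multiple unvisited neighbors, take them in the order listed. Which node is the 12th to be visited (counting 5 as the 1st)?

Visit 5; enqueue 8, 1, 11, 15 → queue [8, 1, 11, 15]
Visit 8; enqueue 14, 6 → queue [1, 11, 15, 14, 6]
Visit 1; enqueue 3, 7 → queue [11, 15, 14, 6, 3, 7]
Visit 11; enqueue 12, 13, 2 → queue [15, 14, 6, 3, 7, 12, 13, 2]
Visit 15 → queue [14, 6, 3, 7, 12, 13, 2]
Visit 14; enqueue 4, 9 → queue [6, 3, 7, 12, 13, 2, 4, 9]
Visit 6 → queue [3, 7, 12, 13, 2, 4, 9]
Visit 3; enqueue 10 → queue [7, 12, 13, 2, 4, 9, 10]
Visit 7 → queue [12, 13, 2, 4, 9, 10]
Visit 12 → queue [13, 2, 4, 9, 10]
Visit 13 → queue [2, 4, 9, 10]
Visit 2 → queue [4, 9, 10]
Visit 4 → queue [9, 10]
Visit 9 → queue [10]
Visit 10 → queue []

Visit order: 5, 8, 1, 11, 15, 14, 6, 3, 7, 12, 13, 2, 4, 9, 10

2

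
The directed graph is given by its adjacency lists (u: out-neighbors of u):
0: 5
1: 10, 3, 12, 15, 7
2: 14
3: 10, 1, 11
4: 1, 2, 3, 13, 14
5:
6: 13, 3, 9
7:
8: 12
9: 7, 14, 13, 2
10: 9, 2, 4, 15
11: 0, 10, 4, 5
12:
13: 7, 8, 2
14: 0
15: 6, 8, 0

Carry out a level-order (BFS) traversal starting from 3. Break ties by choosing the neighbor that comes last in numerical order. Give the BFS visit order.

Visit 3; enqueue 11, 10, 1 → queue [11, 10, 1]
Visit 11; enqueue 5, 4, 0 → queue [10, 1, 5, 4, 0]
Visit 10; enqueue 15, 9, 2 → queue [1, 5, 4, 0, 15, 9, 2]
Visit 1; enqueue 12, 7 → queue [5, 4, 0, 15, 9, 2, 12, 7]
Visit 5 → queue [4, 0, 15, 9, 2, 12, 7]
Visit 4; enqueue 14, 13 → queue [0, 15, 9, 2, 12, 7, 14, 13]
Visit 0 → queue [15, 9, 2, 12, 7, 14, 13]
Visit 15; enqueue 8, 6 → queue [9, 2, 12, 7, 14, 13, 8, 6]
Visit 9 → queue [2, 12, 7, 14, 13, 8, 6]
Visit 2 → queue [12, 7, 14, 13, 8, 6]
Visit 12 → queue [7, 14, 13, 8, 6]
Visit 7 → queue [14, 13, 8, 6]
Visit 14 → queue [13, 8, 6]
Visit 13 → queue [8, 6]
Visit 8 → queue [6]
Visit 6 → queue []

3 -> 11 -> 10 -> 1 -> 5 -> 4 -> 0 -> 15 -> 9 -> 2 -> 12 -> 7 -> 14 -> 13 -> 8 -> 6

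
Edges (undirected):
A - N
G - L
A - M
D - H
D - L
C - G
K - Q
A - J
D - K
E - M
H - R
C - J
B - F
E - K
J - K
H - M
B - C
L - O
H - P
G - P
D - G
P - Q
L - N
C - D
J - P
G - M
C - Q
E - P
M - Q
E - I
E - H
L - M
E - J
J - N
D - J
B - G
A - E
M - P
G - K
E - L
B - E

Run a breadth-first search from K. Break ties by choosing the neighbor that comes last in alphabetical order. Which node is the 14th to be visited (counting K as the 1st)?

I

Visit K; enqueue Q, J, G, E, D → queue [Q, J, G, E, D]
Visit Q; enqueue P, M, C → queue [J, G, E, D, P, M, C]
Visit J; enqueue N, A → queue [G, E, D, P, M, C, N, A]
Visit G; enqueue L, B → queue [E, D, P, M, C, N, A, L, B]
Visit E; enqueue I, H → queue [D, P, M, C, N, A, L, B, I, H]
Visit D → queue [P, M, C, N, A, L, B, I, H]
Visit P → queue [M, C, N, A, L, B, I, H]
Visit M → queue [C, N, A, L, B, I, H]
Visit C → queue [N, A, L, B, I, H]
Visit N → queue [A, L, B, I, H]
Visit A → queue [L, B, I, H]
Visit L; enqueue O → queue [B, I, H, O]
Visit B; enqueue F → queue [I, H, O, F]
Visit I → queue [H, O, F]
Visit H; enqueue R → queue [O, F, R]
Visit O → queue [F, R]
Visit F → queue [R]
Visit R → queue []

Visit order: K, Q, J, G, E, D, P, M, C, N, A, L, B, I, H, O, F, R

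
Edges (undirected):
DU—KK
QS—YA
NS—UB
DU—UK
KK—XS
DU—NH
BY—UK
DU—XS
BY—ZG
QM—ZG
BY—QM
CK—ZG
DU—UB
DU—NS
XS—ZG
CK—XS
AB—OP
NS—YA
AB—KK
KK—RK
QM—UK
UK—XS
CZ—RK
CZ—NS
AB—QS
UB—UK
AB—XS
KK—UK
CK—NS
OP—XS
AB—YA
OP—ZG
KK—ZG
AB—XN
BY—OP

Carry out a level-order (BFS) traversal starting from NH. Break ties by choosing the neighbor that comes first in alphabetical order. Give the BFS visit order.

Visit NH; enqueue DU → queue [DU]
Visit DU; enqueue KK, NS, UB, UK, XS → queue [KK, NS, UB, UK, XS]
Visit KK; enqueue AB, RK, ZG → queue [NS, UB, UK, XS, AB, RK, ZG]
Visit NS; enqueue CK, CZ, YA → queue [UB, UK, XS, AB, RK, ZG, CK, CZ, YA]
Visit UB → queue [UK, XS, AB, RK, ZG, CK, CZ, YA]
Visit UK; enqueue BY, QM → queue [XS, AB, RK, ZG, CK, CZ, YA, BY, QM]
Visit XS; enqueue OP → queue [AB, RK, ZG, CK, CZ, YA, BY, QM, OP]
Visit AB; enqueue QS, XN → queue [RK, ZG, CK, CZ, YA, BY, QM, OP, QS, XN]
Visit RK → queue [ZG, CK, CZ, YA, BY, QM, OP, QS, XN]
Visit ZG → queue [CK, CZ, YA, BY, QM, OP, QS, XN]
Visit CK → queue [CZ, YA, BY, QM, OP, QS, XN]
Visit CZ → queue [YA, BY, QM, OP, QS, XN]
Visit YA → queue [BY, QM, OP, QS, XN]
Visit BY → queue [QM, OP, QS, XN]
Visit QM → queue [OP, QS, XN]
Visit OP → queue [QS, XN]
Visit QS → queue [XN]
Visit XN → queue []

NH -> DU -> KK -> NS -> UB -> UK -> XS -> AB -> RK -> ZG -> CK -> CZ -> YA -> BY -> QM -> OP -> QS -> XN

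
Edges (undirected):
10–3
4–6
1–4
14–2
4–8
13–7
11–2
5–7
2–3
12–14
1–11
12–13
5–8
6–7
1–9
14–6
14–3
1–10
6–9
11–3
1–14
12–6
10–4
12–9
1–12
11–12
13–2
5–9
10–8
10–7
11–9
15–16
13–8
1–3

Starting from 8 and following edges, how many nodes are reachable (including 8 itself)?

14

BFS from 8 visits: 8, 4, 5, 10, 13, 1, 6, 7, 9, 3, 2, 12, 11, 14
Reachable nodes: 14 of 16 total.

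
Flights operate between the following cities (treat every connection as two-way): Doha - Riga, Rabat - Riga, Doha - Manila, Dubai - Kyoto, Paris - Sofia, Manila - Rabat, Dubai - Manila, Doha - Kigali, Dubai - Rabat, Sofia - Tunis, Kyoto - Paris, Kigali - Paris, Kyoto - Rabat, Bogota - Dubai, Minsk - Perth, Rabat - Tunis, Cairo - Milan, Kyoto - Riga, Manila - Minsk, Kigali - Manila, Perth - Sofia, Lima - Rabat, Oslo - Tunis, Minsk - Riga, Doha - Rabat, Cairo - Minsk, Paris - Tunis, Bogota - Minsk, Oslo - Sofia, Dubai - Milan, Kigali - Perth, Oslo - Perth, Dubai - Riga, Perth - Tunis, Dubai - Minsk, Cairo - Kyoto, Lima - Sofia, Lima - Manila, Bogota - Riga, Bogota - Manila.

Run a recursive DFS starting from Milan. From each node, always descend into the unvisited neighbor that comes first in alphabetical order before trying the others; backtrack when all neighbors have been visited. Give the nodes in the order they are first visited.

Milan -> Cairo -> Kyoto -> Dubai -> Bogota -> Manila -> Doha -> Kigali -> Paris -> Sofia -> Lima -> Rabat -> Riga -> Minsk -> Perth -> Oslo -> Tunis

Visit Milan
Milan → Cairo
Cairo → Kyoto
Kyoto → Dubai
Dubai → Bogota
Bogota → Manila
Manila → Doha
Doha → Kigali
Kigali → Paris
Paris → Sofia
Sofia → Lima
Lima → Rabat
Rabat → Riga
Riga → Minsk
Minsk → Perth
Perth → Oslo
Oslo → Tunis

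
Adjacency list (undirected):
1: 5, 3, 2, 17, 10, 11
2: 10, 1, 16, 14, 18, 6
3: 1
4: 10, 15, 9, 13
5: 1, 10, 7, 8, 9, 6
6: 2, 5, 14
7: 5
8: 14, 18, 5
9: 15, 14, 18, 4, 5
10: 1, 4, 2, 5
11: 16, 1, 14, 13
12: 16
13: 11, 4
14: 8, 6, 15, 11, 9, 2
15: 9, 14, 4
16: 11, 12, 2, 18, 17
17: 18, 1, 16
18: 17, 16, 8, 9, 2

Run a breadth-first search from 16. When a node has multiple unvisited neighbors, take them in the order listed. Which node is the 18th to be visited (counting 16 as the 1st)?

7

Visit 16; enqueue 11, 12, 2, 18, 17 → queue [11, 12, 2, 18, 17]
Visit 11; enqueue 1, 14, 13 → queue [12, 2, 18, 17, 1, 14, 13]
Visit 12 → queue [2, 18, 17, 1, 14, 13]
Visit 2; enqueue 10, 6 → queue [18, 17, 1, 14, 13, 10, 6]
Visit 18; enqueue 8, 9 → queue [17, 1, 14, 13, 10, 6, 8, 9]
Visit 17 → queue [1, 14, 13, 10, 6, 8, 9]
Visit 1; enqueue 5, 3 → queue [14, 13, 10, 6, 8, 9, 5, 3]
Visit 14; enqueue 15 → queue [13, 10, 6, 8, 9, 5, 3, 15]
Visit 13; enqueue 4 → queue [10, 6, 8, 9, 5, 3, 15, 4]
Visit 10 → queue [6, 8, 9, 5, 3, 15, 4]
Visit 6 → queue [8, 9, 5, 3, 15, 4]
Visit 8 → queue [9, 5, 3, 15, 4]
Visit 9 → queue [5, 3, 15, 4]
Visit 5; enqueue 7 → queue [3, 15, 4, 7]
Visit 3 → queue [15, 4, 7]
Visit 15 → queue [4, 7]
Visit 4 → queue [7]
Visit 7 → queue []

Visit order: 16, 11, 12, 2, 18, 17, 1, 14, 13, 10, 6, 8, 9, 5, 3, 15, 4, 7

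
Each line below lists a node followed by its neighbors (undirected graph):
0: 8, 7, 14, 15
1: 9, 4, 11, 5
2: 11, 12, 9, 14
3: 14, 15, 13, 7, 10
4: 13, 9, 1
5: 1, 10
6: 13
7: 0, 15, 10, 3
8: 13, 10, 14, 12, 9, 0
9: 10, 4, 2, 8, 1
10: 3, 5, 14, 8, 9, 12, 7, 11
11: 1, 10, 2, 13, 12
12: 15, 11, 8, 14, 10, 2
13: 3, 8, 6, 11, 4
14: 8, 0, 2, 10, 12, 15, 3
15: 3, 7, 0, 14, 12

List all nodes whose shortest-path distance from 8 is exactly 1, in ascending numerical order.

0, 9, 10, 12, 13, 14

Level 0: 8
Level 1: 0, 9, 10, 12, 13, 14
Level 2: 1, 2, 3, 4, 5, 6, 7, 11, 15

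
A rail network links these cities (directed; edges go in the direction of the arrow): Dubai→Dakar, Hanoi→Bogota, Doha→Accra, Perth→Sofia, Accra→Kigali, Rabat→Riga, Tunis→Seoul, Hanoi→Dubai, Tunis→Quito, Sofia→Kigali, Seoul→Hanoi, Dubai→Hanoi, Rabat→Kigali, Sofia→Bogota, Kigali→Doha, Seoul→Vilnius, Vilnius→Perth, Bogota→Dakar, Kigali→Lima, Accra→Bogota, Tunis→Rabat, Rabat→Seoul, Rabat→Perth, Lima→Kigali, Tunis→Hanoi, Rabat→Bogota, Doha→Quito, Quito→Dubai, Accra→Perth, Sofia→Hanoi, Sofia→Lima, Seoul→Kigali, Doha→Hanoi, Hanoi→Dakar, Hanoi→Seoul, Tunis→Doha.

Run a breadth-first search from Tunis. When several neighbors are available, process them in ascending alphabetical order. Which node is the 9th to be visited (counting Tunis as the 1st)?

Dakar

Visit Tunis; enqueue Doha, Hanoi, Quito, Rabat, Seoul → queue [Doha, Hanoi, Quito, Rabat, Seoul]
Visit Doha; enqueue Accra → queue [Hanoi, Quito, Rabat, Seoul, Accra]
Visit Hanoi; enqueue Bogota, Dakar, Dubai → queue [Quito, Rabat, Seoul, Accra, Bogota, Dakar, Dubai]
Visit Quito → queue [Rabat, Seoul, Accra, Bogota, Dakar, Dubai]
Visit Rabat; enqueue Kigali, Perth, Riga → queue [Seoul, Accra, Bogota, Dakar, Dubai, Kigali, Perth, Riga]
Visit Seoul; enqueue Vilnius → queue [Accra, Bogota, Dakar, Dubai, Kigali, Perth, Riga, Vilnius]
Visit Accra → queue [Bogota, Dakar, Dubai, Kigali, Perth, Riga, Vilnius]
Visit Bogota → queue [Dakar, Dubai, Kigali, Perth, Riga, Vilnius]
Visit Dakar → queue [Dubai, Kigali, Perth, Riga, Vilnius]
Visit Dubai → queue [Kigali, Perth, Riga, Vilnius]
Visit Kigali; enqueue Lima → queue [Perth, Riga, Vilnius, Lima]
Visit Perth; enqueue Sofia → queue [Riga, Vilnius, Lima, Sofia]
Visit Riga → queue [Vilnius, Lima, Sofia]
Visit Vilnius → queue [Lima, Sofia]
Visit Lima → queue [Sofia]
Visit Sofia → queue []

Visit order: Tunis, Doha, Hanoi, Quito, Rabat, Seoul, Accra, Bogota, Dakar, Dubai, Kigali, Perth, Riga, Vilnius, Lima, Sofia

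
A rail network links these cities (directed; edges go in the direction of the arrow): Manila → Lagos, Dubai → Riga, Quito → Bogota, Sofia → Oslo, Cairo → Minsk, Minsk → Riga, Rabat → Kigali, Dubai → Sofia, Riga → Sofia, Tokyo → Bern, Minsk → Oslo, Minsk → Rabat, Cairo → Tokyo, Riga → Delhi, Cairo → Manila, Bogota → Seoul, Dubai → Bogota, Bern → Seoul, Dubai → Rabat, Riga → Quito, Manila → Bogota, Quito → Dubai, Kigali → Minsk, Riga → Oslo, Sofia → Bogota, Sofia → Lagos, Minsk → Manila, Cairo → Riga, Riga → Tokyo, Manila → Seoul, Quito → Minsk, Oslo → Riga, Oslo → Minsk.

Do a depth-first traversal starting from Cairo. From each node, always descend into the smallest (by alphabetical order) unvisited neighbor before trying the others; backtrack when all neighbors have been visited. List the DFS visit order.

Cairo, Manila, Bogota, Seoul, Lagos, Minsk, Oslo, Riga, Delhi, Quito, Dubai, Rabat, Kigali, Sofia, Tokyo, Bern

Visit Cairo
Cairo → Manila
Manila → Bogota
Bogota → Seoul
Manila → Lagos
Cairo → Minsk
Minsk → Oslo
Oslo → Riga
Riga → Delhi
Riga → Quito
Quito → Dubai
Dubai → Rabat
Rabat → Kigali
Dubai → Sofia
Riga → Tokyo
Tokyo → Bern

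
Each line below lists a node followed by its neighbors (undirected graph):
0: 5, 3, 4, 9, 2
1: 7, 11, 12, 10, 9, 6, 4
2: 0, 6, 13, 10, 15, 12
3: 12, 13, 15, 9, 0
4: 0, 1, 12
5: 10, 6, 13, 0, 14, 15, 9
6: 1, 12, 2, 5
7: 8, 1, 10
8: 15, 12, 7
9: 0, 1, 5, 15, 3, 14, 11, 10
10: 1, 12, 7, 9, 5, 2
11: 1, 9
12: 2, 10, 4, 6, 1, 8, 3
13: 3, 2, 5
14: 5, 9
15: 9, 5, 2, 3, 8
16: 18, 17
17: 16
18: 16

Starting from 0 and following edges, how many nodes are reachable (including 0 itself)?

16

BFS from 0 visits: 0, 2, 3, 4, 5, 9, 6, 10, 12, 13, 15, 1, 14, 11, 7, 8
Reachable nodes: 16 of 19 total.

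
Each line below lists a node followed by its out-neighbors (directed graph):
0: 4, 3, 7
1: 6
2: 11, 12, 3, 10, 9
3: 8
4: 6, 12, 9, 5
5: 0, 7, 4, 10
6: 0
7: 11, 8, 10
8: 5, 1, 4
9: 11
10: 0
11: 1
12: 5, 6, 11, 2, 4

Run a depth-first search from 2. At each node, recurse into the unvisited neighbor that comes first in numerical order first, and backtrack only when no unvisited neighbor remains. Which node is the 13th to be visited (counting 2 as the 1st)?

12

Visit 2
2 → 3
3 → 8
8 → 1
1 → 6
6 → 0
0 → 4
4 → 5
5 → 7
7 → 10
7 → 11
4 → 9
4 → 12

Visit order: 2, 3, 8, 1, 6, 0, 4, 5, 7, 10, 11, 9, 12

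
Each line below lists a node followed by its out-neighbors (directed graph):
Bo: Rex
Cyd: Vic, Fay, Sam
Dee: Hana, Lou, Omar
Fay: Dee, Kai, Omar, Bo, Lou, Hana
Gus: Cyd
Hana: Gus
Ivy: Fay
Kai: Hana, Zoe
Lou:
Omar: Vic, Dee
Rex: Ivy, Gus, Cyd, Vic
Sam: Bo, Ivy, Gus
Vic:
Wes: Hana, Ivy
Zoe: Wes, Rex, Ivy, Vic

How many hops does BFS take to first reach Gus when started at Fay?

Level 0: Fay
Level 1: Bo, Dee, Hana, Kai, Lou, Omar
Level 2: Gus, Rex, Vic, Zoe
Level 3: Cyd, Ivy, Wes
Level 4: Sam
Gus first appears at level 2.

2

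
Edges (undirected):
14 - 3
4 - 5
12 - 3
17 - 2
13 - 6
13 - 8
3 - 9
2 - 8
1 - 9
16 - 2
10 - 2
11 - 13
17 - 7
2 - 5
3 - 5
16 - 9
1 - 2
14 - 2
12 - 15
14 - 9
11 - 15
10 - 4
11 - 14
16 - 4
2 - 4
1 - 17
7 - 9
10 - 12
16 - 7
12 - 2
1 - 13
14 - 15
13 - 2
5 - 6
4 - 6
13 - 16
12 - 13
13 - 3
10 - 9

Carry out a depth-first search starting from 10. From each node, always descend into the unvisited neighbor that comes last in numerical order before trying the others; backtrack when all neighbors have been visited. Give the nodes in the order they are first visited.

10, 12, 15, 14, 11, 13, 16, 9, 7, 17, 2, 8, 5, 6, 4, 3, 1

Visit 10
10 → 12
12 → 15
15 → 14
14 → 11
11 → 13
13 → 16
16 → 9
9 → 7
7 → 17
17 → 2
2 → 8
2 → 5
5 → 6
6 → 4
5 → 3
2 → 1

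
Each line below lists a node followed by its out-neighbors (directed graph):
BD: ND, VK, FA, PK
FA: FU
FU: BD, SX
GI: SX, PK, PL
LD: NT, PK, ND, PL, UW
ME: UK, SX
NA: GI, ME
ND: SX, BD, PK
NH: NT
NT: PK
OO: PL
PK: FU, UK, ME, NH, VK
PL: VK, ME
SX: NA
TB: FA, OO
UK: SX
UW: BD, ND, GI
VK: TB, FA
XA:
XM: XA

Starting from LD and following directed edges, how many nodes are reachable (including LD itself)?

BFS from LD visits: LD, NT, PK, ND, PL, UW, FU, UK, ME, NH, VK, SX, BD, GI, TB, FA, NA, OO
Reachable nodes: 18 of 20 total.

18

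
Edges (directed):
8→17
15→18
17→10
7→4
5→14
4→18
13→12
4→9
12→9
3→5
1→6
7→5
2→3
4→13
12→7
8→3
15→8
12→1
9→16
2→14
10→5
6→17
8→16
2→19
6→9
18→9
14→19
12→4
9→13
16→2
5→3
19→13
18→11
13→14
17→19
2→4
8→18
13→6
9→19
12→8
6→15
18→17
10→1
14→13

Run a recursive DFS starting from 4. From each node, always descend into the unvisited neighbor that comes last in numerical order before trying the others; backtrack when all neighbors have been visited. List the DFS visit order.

Visit 4
4 → 18
18 → 17
17 → 19
19 → 13
13 → 14
13 → 12
12 → 9
9 → 16
16 → 2
2 → 3
3 → 5
12 → 8
12 → 7
12 → 1
1 → 6
6 → 15
17 → 10
18 → 11

4, 18, 17, 19, 13, 14, 12, 9, 16, 2, 3, 5, 8, 7, 1, 6, 15, 10, 11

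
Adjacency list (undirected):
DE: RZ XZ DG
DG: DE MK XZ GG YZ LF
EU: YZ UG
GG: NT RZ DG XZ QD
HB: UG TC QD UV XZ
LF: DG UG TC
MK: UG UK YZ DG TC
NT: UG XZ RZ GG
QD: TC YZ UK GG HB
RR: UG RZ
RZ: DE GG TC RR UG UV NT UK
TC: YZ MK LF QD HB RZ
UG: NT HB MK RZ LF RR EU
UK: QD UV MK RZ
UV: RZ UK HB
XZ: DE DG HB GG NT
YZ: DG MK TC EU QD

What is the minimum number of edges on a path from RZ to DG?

Level 0: RZ
Level 1: DE, GG, NT, RR, TC, UG, UK, UV
Level 2: DG, EU, HB, LF, MK, QD, XZ, YZ
DG first appears at level 2.

2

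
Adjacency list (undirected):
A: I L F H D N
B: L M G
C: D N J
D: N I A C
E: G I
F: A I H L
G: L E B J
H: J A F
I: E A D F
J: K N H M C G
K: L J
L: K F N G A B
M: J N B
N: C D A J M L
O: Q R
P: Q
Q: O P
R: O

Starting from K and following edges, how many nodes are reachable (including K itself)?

14

BFS from K visits: K, J, L, C, G, H, M, N, A, B, F, D, E, I
Reachable nodes: 14 of 18 total.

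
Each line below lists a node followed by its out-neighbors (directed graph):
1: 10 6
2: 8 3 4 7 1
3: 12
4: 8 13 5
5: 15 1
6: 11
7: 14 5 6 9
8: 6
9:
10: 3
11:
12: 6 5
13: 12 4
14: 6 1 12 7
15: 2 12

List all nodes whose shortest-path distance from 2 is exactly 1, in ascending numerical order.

1, 3, 4, 7, 8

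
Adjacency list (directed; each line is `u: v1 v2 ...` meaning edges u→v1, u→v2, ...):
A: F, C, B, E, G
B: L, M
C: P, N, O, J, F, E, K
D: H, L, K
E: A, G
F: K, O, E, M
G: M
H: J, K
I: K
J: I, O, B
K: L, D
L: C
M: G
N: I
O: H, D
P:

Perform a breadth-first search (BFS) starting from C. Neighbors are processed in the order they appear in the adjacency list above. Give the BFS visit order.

C, P, N, O, J, F, E, K, I, H, D, B, M, A, G, L

Visit C; enqueue P, N, O, J, F, E, K → queue [P, N, O, J, F, E, K]
Visit P → queue [N, O, J, F, E, K]
Visit N; enqueue I → queue [O, J, F, E, K, I]
Visit O; enqueue H, D → queue [J, F, E, K, I, H, D]
Visit J; enqueue B → queue [F, E, K, I, H, D, B]
Visit F; enqueue M → queue [E, K, I, H, D, B, M]
Visit E; enqueue A, G → queue [K, I, H, D, B, M, A, G]
Visit K; enqueue L → queue [I, H, D, B, M, A, G, L]
Visit I → queue [H, D, B, M, A, G, L]
Visit H → queue [D, B, M, A, G, L]
Visit D → queue [B, M, A, G, L]
Visit B → queue [M, A, G, L]
Visit M → queue [A, G, L]
Visit A → queue [G, L]
Visit G → queue [L]
Visit L → queue []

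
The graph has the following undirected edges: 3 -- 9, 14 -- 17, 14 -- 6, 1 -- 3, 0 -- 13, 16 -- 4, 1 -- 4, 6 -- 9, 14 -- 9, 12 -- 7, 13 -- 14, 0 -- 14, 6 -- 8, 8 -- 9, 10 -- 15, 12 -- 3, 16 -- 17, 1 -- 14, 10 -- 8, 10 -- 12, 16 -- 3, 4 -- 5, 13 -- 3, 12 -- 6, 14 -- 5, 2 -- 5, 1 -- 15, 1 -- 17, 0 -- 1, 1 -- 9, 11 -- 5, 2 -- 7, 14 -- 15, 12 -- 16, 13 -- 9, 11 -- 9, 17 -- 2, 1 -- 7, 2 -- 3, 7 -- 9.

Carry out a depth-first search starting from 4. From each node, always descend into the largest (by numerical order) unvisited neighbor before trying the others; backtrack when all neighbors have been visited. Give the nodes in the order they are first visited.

Visit 4
4 → 16
16 → 17
17 → 14
14 → 15
15 → 10
10 → 12
12 → 7
7 → 9
9 → 13
13 → 3
3 → 2
2 → 5
5 → 11
3 → 1
1 → 0
9 → 8
8 → 6

4, 16, 17, 14, 15, 10, 12, 7, 9, 13, 3, 2, 5, 11, 1, 0, 8, 6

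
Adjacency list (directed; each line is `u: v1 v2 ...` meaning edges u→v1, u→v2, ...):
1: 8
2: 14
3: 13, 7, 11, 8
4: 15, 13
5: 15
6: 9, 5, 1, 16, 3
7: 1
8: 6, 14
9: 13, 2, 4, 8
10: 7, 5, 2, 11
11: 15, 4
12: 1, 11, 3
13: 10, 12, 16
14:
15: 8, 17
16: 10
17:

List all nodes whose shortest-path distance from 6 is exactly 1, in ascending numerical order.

Level 0: 6
Level 1: 1, 3, 5, 9, 16
Level 2: 2, 4, 7, 8, 10, 11, 13, 15
Level 3: 12, 14, 17

1, 3, 5, 9, 16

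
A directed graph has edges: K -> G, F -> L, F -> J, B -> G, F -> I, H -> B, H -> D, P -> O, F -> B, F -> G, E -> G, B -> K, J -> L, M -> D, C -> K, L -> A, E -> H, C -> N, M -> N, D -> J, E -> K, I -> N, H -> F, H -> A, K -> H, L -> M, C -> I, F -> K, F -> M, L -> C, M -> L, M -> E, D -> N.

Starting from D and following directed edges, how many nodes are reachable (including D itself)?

14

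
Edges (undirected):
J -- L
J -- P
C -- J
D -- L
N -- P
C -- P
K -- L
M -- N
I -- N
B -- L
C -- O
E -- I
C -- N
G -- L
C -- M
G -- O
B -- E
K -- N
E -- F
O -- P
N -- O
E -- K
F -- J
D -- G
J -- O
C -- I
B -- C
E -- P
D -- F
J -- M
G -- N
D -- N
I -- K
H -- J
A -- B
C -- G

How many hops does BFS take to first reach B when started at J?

Level 0: J
Level 1: C, F, H, L, M, O, P
Level 2: B, D, E, G, I, K, N
Level 3: A
B first appears at level 2.

2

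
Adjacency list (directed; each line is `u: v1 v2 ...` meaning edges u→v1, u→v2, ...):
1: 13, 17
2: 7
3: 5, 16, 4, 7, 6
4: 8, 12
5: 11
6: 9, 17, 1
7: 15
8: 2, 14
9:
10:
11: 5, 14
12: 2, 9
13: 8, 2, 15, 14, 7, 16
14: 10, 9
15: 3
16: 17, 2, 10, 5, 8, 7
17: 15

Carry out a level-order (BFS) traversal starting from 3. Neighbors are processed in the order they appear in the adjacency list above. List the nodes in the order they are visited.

3 → 5 → 16 → 4 → 7 → 6 → 11 → 17 → 2 → 10 → 8 → 12 → 15 → 9 → 1 → 14 → 13

Visit 3; enqueue 5, 16, 4, 7, 6 → queue [5, 16, 4, 7, 6]
Visit 5; enqueue 11 → queue [16, 4, 7, 6, 11]
Visit 16; enqueue 17, 2, 10, 8 → queue [4, 7, 6, 11, 17, 2, 10, 8]
Visit 4; enqueue 12 → queue [7, 6, 11, 17, 2, 10, 8, 12]
Visit 7; enqueue 15 → queue [6, 11, 17, 2, 10, 8, 12, 15]
Visit 6; enqueue 9, 1 → queue [11, 17, 2, 10, 8, 12, 15, 9, 1]
Visit 11; enqueue 14 → queue [17, 2, 10, 8, 12, 15, 9, 1, 14]
Visit 17 → queue [2, 10, 8, 12, 15, 9, 1, 14]
Visit 2 → queue [10, 8, 12, 15, 9, 1, 14]
Visit 10 → queue [8, 12, 15, 9, 1, 14]
Visit 8 → queue [12, 15, 9, 1, 14]
Visit 12 → queue [15, 9, 1, 14]
Visit 15 → queue [9, 1, 14]
Visit 9 → queue [1, 14]
Visit 1; enqueue 13 → queue [14, 13]
Visit 14 → queue [13]
Visit 13 → queue []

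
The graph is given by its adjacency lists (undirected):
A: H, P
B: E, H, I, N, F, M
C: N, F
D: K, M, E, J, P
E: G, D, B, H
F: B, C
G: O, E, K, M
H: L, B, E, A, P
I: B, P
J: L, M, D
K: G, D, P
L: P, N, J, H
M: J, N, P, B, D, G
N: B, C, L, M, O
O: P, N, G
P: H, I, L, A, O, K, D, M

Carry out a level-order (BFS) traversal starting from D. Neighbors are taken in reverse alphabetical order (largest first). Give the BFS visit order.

Visit D; enqueue P, M, K, J, E → queue [P, M, K, J, E]
Visit P; enqueue O, L, I, H, A → queue [M, K, J, E, O, L, I, H, A]
Visit M; enqueue N, G, B → queue [K, J, E, O, L, I, H, A, N, G, B]
Visit K → queue [J, E, O, L, I, H, A, N, G, B]
Visit J → queue [E, O, L, I, H, A, N, G, B]
Visit E → queue [O, L, I, H, A, N, G, B]
Visit O → queue [L, I, H, A, N, G, B]
Visit L → queue [I, H, A, N, G, B]
Visit I → queue [H, A, N, G, B]
Visit H → queue [A, N, G, B]
Visit A → queue [N, G, B]
Visit N; enqueue C → queue [G, B, C]
Visit G → queue [B, C]
Visit B; enqueue F → queue [C, F]
Visit C → queue [F]
Visit F → queue []

D P M K J E O L I H A N G B C F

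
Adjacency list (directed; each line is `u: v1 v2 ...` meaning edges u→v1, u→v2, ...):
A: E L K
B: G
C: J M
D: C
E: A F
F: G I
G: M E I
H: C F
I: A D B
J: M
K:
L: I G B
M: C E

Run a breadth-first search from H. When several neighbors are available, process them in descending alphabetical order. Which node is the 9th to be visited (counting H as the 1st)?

B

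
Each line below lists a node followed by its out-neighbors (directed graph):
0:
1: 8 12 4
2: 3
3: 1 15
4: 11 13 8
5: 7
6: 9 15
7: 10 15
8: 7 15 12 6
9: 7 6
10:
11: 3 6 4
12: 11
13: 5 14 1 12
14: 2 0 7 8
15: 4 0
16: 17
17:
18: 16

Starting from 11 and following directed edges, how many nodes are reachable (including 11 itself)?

16

BFS from 11 visits: 11, 3, 4, 6, 1, 15, 8, 13, 9, 12, 0, 7, 5, 14, 10, 2
Reachable nodes: 16 of 19 total.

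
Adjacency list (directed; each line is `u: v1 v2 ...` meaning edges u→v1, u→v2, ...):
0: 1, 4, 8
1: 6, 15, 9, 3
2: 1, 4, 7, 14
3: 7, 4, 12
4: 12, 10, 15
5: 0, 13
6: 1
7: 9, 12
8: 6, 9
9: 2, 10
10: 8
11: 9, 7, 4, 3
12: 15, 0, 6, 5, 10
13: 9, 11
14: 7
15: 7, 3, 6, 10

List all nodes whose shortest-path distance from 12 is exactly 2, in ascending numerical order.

Level 0: 12
Level 1: 0, 5, 6, 10, 15
Level 2: 1, 3, 4, 7, 8, 13
Level 3: 9, 11
Level 4: 2
Level 5: 14

1, 3, 4, 7, 8, 13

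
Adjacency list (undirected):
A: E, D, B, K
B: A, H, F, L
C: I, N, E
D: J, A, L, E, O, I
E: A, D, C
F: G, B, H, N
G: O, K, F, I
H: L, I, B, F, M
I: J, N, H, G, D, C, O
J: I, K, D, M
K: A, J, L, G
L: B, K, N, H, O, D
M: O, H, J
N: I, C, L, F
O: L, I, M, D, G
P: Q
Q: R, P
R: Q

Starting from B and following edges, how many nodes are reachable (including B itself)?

BFS from B visits: B, A, H, F, L, E, D, K, I, M, G, N, O, C, J
Reachable nodes: 15 of 18 total.

15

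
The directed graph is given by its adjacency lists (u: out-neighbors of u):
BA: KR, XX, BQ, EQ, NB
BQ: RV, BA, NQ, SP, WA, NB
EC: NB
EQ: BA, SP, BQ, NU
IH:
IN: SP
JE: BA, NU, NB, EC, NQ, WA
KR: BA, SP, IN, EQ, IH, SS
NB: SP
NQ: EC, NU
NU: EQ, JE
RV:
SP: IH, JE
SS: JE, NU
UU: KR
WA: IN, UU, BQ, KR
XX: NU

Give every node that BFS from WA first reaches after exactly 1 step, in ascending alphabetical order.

BQ, IN, KR, UU

Level 0: WA
Level 1: BQ, IN, KR, UU
Level 2: BA, EQ, IH, NB, NQ, RV, SP, SS
Level 3: EC, JE, NU, XX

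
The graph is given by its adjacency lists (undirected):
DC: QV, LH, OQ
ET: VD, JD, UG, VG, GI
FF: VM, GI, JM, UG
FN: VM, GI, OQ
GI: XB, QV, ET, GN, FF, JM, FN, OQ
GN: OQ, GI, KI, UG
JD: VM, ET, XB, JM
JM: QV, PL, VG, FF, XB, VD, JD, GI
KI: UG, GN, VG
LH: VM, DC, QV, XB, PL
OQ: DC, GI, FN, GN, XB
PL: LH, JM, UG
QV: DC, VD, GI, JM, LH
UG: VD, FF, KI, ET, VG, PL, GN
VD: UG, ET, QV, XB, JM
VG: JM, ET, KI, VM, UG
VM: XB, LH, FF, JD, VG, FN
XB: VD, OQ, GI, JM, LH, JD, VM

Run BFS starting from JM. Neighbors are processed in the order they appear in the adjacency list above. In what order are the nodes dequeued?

JM, QV, PL, VG, FF, XB, VD, JD, GI, DC, LH, UG, ET, KI, VM, OQ, GN, FN

Visit JM; enqueue QV, PL, VG, FF, XB, VD, JD, GI → queue [QV, PL, VG, FF, XB, VD, JD, GI]
Visit QV; enqueue DC, LH → queue [PL, VG, FF, XB, VD, JD, GI, DC, LH]
Visit PL; enqueue UG → queue [VG, FF, XB, VD, JD, GI, DC, LH, UG]
Visit VG; enqueue ET, KI, VM → queue [FF, XB, VD, JD, GI, DC, LH, UG, ET, KI, VM]
Visit FF → queue [XB, VD, JD, GI, DC, LH, UG, ET, KI, VM]
Visit XB; enqueue OQ → queue [VD, JD, GI, DC, LH, UG, ET, KI, VM, OQ]
Visit VD → queue [JD, GI, DC, LH, UG, ET, KI, VM, OQ]
Visit JD → queue [GI, DC, LH, UG, ET, KI, VM, OQ]
Visit GI; enqueue GN, FN → queue [DC, LH, UG, ET, KI, VM, OQ, GN, FN]
Visit DC → queue [LH, UG, ET, KI, VM, OQ, GN, FN]
Visit LH → queue [UG, ET, KI, VM, OQ, GN, FN]
Visit UG → queue [ET, KI, VM, OQ, GN, FN]
Visit ET → queue [KI, VM, OQ, GN, FN]
Visit KI → queue [VM, OQ, GN, FN]
Visit VM → queue [OQ, GN, FN]
Visit OQ → queue [GN, FN]
Visit GN → queue [FN]
Visit FN → queue []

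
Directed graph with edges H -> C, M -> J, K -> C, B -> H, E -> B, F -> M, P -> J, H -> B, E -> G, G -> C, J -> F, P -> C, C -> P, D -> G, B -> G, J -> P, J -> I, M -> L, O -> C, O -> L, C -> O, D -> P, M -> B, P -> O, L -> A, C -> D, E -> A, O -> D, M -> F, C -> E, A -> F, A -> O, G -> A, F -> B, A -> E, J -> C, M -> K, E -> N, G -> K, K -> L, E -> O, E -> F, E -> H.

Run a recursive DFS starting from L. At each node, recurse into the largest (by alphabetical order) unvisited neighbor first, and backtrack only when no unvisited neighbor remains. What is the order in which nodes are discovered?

Visit L
L → A
A → O
O → D
D → P
P → J
J → I
J → F
F → M
M → K
K → C
C → E
E → N
E → H
H → B
B → G

L → A → O → D → P → J → I → F → M → K → C → E → N → H → B → G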